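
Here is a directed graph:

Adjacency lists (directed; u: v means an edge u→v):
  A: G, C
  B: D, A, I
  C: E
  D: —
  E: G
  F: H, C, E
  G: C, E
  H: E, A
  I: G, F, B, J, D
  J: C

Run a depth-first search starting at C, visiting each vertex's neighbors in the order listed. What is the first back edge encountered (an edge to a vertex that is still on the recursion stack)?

DFS from C (visiting each vertex's neighbors in the order listed); mark gray on enter, black on exit:
C gray
  E gray
    G gray
      G→C: C is gray → back edge
First back edge: G → C.

G->C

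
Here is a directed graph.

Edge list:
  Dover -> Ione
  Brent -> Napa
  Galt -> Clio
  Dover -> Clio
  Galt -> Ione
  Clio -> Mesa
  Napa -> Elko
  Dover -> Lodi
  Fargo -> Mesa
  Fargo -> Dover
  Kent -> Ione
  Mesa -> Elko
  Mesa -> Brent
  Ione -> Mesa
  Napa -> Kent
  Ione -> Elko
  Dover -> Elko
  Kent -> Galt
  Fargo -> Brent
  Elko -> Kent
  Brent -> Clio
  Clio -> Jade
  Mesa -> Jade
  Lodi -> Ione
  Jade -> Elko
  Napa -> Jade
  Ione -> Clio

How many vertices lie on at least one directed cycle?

9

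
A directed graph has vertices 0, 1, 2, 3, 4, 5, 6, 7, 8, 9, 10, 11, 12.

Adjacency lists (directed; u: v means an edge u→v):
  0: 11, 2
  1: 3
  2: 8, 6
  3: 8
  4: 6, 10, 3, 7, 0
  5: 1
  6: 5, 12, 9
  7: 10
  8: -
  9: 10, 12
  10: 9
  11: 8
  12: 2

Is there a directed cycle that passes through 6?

6 is on a cycle iff 6 can reach itself via ≥1 edge.
6 → 12 → 2 → 6 — yes.

Yes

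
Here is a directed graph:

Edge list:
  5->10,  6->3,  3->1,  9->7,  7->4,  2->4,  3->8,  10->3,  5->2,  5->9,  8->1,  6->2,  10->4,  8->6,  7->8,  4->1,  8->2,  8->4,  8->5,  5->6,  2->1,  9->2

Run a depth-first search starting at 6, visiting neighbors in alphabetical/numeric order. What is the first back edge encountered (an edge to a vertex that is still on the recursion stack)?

5->6

DFS from 6 (visiting neighbors in alphabetical/numeric order); mark gray on enter, black on exit:
6 gray
  2 gray
    1 gray
    1 black
    4 gray
      4→1: 1 black — skip
    4 black
  2 black
  3 gray
    3→1: 1 black — skip
    8 gray
      8→1: 1 black — skip
      8→2: 2 black — skip
      8→4: 4 black — skip
      5 gray
        5→2: 2 black — skip
        5→6: 6 is gray → back edge
First back edge: 5 → 6.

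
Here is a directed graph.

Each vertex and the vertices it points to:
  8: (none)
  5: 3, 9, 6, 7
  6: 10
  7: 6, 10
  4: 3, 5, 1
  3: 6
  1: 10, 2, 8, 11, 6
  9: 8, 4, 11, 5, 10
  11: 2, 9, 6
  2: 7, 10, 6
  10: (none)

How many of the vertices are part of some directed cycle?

A vertex is on a directed cycle iff it belongs to a strongly connected component of size ≥ 2 (or has a self-loop).
The vertices on cycles are {1, 4, 5, 9, 11} — 5 in total.

5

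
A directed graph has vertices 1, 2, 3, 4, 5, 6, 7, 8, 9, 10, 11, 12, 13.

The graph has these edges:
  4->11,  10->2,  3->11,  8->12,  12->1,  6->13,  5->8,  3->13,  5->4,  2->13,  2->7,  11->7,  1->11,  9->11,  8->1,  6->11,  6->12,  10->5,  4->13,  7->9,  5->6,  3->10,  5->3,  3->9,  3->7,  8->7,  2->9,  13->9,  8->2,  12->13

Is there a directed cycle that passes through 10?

Yes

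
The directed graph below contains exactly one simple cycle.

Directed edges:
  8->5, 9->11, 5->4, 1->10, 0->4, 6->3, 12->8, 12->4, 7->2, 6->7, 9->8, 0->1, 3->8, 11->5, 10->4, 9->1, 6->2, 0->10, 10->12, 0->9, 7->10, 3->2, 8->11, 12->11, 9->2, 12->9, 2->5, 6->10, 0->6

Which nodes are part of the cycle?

DFS with gray/black marking from 1:
1 gray
  10 gray
    12 gray
      4 gray
      4 black
      8 gray
        11 gray
          5 gray
            5→4: 4 black — skip
          5 black
        11 black
        8→5: 5 black — skip
      8 black
      9 gray
        9→8: 8 black — skip
        9→1: 1 is gray → back edge
Back edge closes the cycle 1 → 10 → 12 → 9 → 1; its vertices are {1, 9, 10, 12}.

1, 9, 10, 12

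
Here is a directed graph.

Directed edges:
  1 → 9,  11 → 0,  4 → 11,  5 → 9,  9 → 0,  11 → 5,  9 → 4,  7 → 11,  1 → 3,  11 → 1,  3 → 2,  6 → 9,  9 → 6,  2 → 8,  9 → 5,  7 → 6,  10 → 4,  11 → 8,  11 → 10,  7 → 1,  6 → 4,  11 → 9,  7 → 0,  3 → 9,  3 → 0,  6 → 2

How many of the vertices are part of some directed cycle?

8

A vertex is on a directed cycle iff it belongs to a strongly connected component of size ≥ 2 (or has a self-loop).
The vertices on cycles are {1, 3, 4, 5, 6, 9, 10, 11} — 8 in total.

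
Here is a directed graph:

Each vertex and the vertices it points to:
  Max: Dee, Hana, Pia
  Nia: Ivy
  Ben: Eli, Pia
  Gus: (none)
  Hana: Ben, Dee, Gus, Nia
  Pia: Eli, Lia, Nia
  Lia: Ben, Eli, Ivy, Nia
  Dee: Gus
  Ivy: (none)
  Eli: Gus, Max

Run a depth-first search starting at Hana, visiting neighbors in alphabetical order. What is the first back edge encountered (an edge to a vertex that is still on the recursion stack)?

Max→Hana

DFS from Hana (visiting neighbors in alphabetical order); mark gray on enter, black on exit:
Hana gray
  Ben gray
    Eli gray
      Gus gray
      Gus black
      Max gray
        Dee gray
          Dee→Gus: Gus black — skip
        Dee black
        Max→Hana: Hana is gray → back edge
First back edge: Max → Hana.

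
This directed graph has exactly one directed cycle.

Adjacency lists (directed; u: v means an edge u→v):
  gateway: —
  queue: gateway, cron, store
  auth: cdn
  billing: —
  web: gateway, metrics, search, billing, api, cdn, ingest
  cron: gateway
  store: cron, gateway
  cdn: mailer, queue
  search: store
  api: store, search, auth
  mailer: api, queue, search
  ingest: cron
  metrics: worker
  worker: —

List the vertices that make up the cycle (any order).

api, cdn, auth, mailer

DFS with gray/black marking from cdn:
cdn gray
  mailer gray
    api gray
      store gray
        cron gray
          gateway gray
          gateway black
        cron black
        store→gateway: gateway black — skip
      store black
      search gray
        search→store: store black — skip
      search black
      auth gray
        auth→cdn: cdn is gray → back edge
Back edge closes the cycle cdn → mailer → api → auth → cdn; its vertices are {api, cdn, auth, mailer}.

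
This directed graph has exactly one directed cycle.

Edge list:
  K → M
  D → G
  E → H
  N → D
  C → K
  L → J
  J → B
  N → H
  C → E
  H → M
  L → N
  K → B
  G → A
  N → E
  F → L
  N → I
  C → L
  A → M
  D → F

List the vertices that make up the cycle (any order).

D, F, L, N

DFS with gray/black marking from L:
L gray
  N gray
    E gray
      H gray
        M gray
        M black
      H black
    E black
    I gray
    I black
    N→H: H black — skip
    D gray
      F gray
        F→L: L is gray → back edge
Back edge closes the cycle L → N → D → F → L; its vertices are {D, F, L, N}.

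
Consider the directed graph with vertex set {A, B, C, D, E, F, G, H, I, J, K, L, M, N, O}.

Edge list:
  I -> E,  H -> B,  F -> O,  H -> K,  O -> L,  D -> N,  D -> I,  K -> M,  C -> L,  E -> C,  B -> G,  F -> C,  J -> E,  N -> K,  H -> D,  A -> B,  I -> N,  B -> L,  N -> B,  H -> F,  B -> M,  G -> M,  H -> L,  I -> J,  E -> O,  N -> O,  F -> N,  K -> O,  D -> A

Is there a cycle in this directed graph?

No

DFS with white/gray/black marking, starting from M:
M gray
M black
A gray
  B gray
    B→M: M black — skip
    G gray
      G→M: M black — skip
    G black
    L gray
    L black
  B black
A black
C gray
  C→L: L black — skip
C black
D gray
  N gray
    N→B: B black — skip
    O gray
      O→L: L black — skip
    O black
    K gray
      K→O: O black — skip
      K→M: M black — skip
    K black
  N black
  D→A: A black — skip
  I gray
    J gray
      E gray
        E→C: C black — skip
        E→O: O black — skip
      E black
    J black
    I→N: N black — skip
    I→E: E black — skip
  I black
D black
F gray
  F→N: N black — skip
  F→O: O black — skip
  F→C: C black — skip
F black
H gray
  H→K: K black — skip
  H→L: L black — skip
  H→D: D black — skip
  H→F: F black — skip
  H→B: B black — skip
H black
Every edge goes to a white or black vertex — no back edge, so the graph is acyclic.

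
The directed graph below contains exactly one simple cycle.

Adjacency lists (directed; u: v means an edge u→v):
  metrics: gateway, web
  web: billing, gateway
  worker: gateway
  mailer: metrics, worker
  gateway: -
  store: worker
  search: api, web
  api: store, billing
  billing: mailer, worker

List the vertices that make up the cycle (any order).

DFS with gray/black marking from web:
web gray
  billing gray
    mailer gray
      metrics gray
        gateway gray
        gateway black
        metrics→web: web is gray → back edge
Back edge closes the cycle web → billing → mailer → metrics → web; its vertices are {web, mailer, billing, metrics}.

web, mailer, billing, metrics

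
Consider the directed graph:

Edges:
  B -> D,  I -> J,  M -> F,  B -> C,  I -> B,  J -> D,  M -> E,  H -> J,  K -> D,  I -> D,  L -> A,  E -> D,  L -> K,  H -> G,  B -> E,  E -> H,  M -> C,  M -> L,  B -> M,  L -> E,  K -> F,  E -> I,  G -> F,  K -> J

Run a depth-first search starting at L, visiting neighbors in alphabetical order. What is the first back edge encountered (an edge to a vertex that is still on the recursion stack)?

B→E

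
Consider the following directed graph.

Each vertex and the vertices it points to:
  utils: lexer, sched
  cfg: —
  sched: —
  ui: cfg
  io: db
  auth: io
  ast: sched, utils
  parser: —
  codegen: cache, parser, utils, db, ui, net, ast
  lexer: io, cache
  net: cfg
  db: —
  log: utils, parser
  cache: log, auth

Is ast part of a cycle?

No

ast lies on a cycle iff there is a path from ast back to itself.
Exploring from ast, it never reaches itself; equivalently, its strongly connected component is a singleton.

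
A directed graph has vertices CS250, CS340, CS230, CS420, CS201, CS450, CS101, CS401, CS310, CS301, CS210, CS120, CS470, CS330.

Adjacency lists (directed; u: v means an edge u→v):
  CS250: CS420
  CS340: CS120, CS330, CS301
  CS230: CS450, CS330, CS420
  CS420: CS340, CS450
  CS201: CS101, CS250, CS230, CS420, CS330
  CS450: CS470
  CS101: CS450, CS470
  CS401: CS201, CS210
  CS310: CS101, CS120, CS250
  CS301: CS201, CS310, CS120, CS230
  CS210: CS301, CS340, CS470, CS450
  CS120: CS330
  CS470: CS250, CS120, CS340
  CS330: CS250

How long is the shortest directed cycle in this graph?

For each vertex v, BFS finds the shortest path from v back to v.
The shortest such closed walk is CS301 → CS230 → CS420 → CS340 → CS301, length 4.

4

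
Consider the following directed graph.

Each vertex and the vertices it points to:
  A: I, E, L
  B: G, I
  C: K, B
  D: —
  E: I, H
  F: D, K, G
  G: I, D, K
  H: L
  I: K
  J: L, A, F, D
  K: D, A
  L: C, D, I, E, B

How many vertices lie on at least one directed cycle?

A vertex is on a directed cycle iff it belongs to a strongly connected component of size ≥ 2 (or has a self-loop).
The vertices on cycles are {A, B, C, E, G, H, I, K, L} — 9 in total.

9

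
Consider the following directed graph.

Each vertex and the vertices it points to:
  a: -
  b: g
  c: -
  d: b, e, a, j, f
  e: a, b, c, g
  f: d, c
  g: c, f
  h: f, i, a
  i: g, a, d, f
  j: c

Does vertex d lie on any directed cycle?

Yes

d is on a cycle iff d can reach itself via ≥1 edge.
d → f → d — yes.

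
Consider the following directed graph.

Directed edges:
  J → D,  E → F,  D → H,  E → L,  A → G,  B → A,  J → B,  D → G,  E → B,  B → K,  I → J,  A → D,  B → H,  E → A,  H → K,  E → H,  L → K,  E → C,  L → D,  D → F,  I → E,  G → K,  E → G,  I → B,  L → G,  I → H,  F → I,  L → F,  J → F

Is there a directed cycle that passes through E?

Yes

E is on a cycle iff E can reach itself via ≥1 edge.
E → F → I → E — yes.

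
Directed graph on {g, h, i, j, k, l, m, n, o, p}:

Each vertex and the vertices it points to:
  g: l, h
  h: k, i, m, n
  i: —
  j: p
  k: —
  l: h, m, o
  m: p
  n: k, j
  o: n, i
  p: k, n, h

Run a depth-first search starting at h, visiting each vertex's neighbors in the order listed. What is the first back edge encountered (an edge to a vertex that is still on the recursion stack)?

DFS from h (visiting each vertex's neighbors in the order listed); mark gray on enter, black on exit:
h gray
  k gray
  k black
  i gray
  i black
  m gray
    p gray
      p→k: k black — skip
      n gray
        n→k: k black — skip
        j gray
          j→p: p is gray → back edge
First back edge: j → p.

j->p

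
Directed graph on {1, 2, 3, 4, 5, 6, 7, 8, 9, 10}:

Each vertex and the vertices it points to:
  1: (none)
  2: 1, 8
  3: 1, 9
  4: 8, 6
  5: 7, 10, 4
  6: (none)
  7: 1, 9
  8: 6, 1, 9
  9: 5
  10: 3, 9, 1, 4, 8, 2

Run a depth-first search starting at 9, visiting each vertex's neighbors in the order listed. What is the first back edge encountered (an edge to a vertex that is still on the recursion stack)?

DFS from 9 (visiting each vertex's neighbors in the order listed); mark gray on enter, black on exit:
9 gray
  5 gray
    7 gray
      1 gray
      1 black
      7→9: 9 is gray → back edge
First back edge: 7 → 9.

7→9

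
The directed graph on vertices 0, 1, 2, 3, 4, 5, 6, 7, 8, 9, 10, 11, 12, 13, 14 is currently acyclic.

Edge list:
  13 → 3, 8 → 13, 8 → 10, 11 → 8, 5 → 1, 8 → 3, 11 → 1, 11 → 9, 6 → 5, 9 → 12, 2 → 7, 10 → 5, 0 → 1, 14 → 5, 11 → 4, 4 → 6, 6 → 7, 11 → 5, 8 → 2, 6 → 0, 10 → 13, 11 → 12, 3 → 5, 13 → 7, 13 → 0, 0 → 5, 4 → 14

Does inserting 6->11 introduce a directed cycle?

Adding 6→11 creates a cycle iff 11 can already reach 6.
Path from 11: 11 → 4 → 6.
So 11 → … → 6 → 11 is a cycle.

Yes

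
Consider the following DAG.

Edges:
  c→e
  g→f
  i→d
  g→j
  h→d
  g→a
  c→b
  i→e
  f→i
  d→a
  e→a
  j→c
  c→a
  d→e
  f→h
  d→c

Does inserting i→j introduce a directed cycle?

No

Adding i→j creates a cycle iff j can already reach i.
Explore from j: no path reaches i. The graph stays acyclic.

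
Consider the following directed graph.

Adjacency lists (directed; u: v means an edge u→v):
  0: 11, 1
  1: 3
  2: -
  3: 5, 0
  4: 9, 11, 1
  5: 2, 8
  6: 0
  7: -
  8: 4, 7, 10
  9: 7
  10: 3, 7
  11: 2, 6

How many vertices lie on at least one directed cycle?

A vertex is on a directed cycle iff it belongs to a strongly connected component of size ≥ 2 (or has a self-loop).
The vertices on cycles are {0, 1, 3, 4, 5, 6, 8, 10, 11} — 9 in total.

9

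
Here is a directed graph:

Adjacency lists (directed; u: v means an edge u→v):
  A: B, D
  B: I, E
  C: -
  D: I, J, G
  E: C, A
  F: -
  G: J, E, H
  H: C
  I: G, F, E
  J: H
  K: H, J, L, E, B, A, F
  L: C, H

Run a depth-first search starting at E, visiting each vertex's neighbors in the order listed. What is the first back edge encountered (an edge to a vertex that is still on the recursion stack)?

G->E

DFS from E (visiting each vertex's neighbors in the order listed); mark gray on enter, black on exit:
E gray
  C gray
  C black
  A gray
    B gray
      I gray
        G gray
          J gray
            H gray
              H→C: C black — skip
            H black
          J black
          G→E: E is gray → back edge
First back edge: G → E.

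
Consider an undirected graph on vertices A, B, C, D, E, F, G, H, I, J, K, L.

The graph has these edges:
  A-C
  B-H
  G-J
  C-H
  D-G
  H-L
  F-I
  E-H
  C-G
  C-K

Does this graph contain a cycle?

No

DFS, tracking each vertex's parent; an edge to a visited non-parent vertex closes a cycle.
Start from C:
visit C (parent –)
  visit K (parent C)
    K–C: parent, skip
  visit G (parent C)
    visit D (parent G)
      D–G: parent, skip
    visit J (parent G)
      J–G: parent, skip
    G–C: parent, skip
  visit A (parent C)
    A–C: parent, skip
  visit H (parent C)
    H–C: parent, skip
    visit E (parent H)
      E–H: parent, skip
    visit B (parent H)
      B–H: parent, skip
    visit L (parent H)
      L–H: parent, skip
visit F (parent –)
  visit I (parent F)
    I–F: parent, skip
No non-parent visited neighbor found — the graph is a forest.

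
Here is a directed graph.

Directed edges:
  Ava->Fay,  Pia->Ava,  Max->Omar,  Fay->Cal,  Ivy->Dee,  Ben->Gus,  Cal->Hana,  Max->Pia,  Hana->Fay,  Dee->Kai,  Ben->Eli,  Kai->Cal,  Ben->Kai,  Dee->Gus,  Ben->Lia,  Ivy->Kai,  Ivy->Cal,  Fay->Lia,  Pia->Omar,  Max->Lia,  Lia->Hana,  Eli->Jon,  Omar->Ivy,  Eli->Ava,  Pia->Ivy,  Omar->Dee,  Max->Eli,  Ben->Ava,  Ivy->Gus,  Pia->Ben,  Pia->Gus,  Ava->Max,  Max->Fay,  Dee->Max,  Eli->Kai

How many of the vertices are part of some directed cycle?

12

A vertex is on a directed cycle iff it belongs to a strongly connected component of size ≥ 2 (or has a self-loop).
The vertices on cycles are {Ava, Ben, Cal, Dee, Eli, Fay, Ivy, Lia, Max, Pia, Hana, Omar} — 12 in total.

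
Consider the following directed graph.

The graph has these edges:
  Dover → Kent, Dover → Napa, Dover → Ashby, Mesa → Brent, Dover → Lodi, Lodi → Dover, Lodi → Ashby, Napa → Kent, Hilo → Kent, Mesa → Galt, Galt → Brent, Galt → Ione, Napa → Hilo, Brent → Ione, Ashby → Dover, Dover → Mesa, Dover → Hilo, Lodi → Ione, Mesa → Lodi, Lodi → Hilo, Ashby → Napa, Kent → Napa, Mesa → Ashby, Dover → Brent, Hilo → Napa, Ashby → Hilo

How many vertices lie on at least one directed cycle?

A vertex is on a directed cycle iff it belongs to a strongly connected component of size ≥ 2 (or has a self-loop).
The vertices on cycles are {Hilo, Kent, Lodi, Mesa, Napa, Ashby, Dover} — 7 in total.

7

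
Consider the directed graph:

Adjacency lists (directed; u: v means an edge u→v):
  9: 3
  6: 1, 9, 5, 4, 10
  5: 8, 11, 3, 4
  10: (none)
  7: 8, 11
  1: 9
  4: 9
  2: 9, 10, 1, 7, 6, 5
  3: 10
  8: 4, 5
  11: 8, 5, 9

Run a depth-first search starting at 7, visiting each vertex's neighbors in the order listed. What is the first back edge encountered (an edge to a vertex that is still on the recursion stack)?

5→8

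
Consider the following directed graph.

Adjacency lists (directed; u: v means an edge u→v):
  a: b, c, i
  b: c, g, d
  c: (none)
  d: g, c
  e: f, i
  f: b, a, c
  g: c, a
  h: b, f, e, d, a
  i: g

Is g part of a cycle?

Yes

g is on a cycle iff g can reach itself via ≥1 edge.
g → a → b → g — yes.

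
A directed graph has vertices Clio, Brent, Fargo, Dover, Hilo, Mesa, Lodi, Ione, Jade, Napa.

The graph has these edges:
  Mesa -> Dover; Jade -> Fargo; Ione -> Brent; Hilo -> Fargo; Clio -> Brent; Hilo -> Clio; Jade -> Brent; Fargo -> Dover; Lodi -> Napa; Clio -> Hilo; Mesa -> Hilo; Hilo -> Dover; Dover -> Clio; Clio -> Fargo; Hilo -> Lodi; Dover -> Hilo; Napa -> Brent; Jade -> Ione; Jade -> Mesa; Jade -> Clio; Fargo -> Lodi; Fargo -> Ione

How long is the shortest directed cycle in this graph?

2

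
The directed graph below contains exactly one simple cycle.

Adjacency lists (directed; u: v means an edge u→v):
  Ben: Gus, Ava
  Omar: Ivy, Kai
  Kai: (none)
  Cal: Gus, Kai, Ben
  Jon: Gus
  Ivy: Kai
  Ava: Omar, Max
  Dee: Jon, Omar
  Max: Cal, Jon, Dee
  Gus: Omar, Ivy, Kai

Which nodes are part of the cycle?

DFS with gray/black marking from Max:
Max gray
  Cal gray
    Gus gray
      Omar gray
        Ivy gray
          Kai gray
          Kai black
        Ivy black
        Omar→Kai: Kai black — skip
      Omar black
      Gus→Ivy: Ivy black — skip
      Gus→Kai: Kai black — skip
    Gus black
    Cal→Kai: Kai black — skip
    Ben gray
      Ben→Gus: Gus black — skip
      Ava gray
        Ava→Omar: Omar black — skip
        Ava→Max: Max is gray → back edge
Back edge closes the cycle Max → Cal → Ben → Ava → Max; its vertices are {Ava, Ben, Cal, Max}.

Ava, Ben, Cal, Max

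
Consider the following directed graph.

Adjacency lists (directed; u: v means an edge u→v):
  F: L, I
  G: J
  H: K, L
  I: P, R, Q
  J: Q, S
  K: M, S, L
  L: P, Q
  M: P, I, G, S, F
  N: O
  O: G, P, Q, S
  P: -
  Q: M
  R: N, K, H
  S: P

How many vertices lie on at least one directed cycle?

A vertex is on a directed cycle iff it belongs to a strongly connected component of size ≥ 2 (or has a self-loop).
The vertices on cycles are {F, G, H, I, J, K, L, M, N, O, Q, R} — 12 in total.

12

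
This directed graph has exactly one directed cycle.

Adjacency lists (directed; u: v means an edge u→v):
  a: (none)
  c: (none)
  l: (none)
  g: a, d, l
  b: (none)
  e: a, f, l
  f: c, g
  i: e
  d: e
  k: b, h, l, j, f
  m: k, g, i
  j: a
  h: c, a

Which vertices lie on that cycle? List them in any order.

DFS with gray/black marking from g:
g gray
  a gray
  a black
  d gray
    e gray
      e→a: a black — skip
      f gray
        c gray
        c black
        f→g: g is gray → back edge
Back edge closes the cycle g → d → e → f → g; its vertices are {d, e, f, g}.

d, e, f, g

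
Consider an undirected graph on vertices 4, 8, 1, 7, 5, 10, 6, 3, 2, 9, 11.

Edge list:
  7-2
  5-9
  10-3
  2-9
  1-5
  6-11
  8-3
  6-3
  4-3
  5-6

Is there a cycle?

No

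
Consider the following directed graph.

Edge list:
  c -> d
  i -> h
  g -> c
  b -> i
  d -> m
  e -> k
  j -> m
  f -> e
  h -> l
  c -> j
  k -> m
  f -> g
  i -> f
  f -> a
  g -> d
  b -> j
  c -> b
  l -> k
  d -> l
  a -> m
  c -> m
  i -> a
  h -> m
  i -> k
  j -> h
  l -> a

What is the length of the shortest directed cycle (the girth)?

5

For each vertex v, BFS finds the shortest path from v back to v.
The shortest such closed walk is g → c → b → i → f → g, length 5.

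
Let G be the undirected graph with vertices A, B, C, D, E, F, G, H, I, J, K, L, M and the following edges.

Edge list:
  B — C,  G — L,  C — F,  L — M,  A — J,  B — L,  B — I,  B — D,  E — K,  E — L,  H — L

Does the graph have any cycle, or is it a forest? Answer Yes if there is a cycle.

No

DFS, tracking each vertex's parent; an edge to a visited non-parent vertex closes a cycle.
Start from B:
visit B (parent –)
  visit D (parent B)
    D–B: parent, skip
  visit L (parent B)
    visit M (parent L)
      M–L: parent, skip
    visit E (parent L)
      E–L: parent, skip
      visit K (parent E)
        K–E: parent, skip
    visit H (parent L)
      H–L: parent, skip
    visit G (parent L)
      G–L: parent, skip
    L–B: parent, skip
  visit I (parent B)
    I–B: parent, skip
  visit C (parent B)
    visit F (parent C)
      F–C: parent, skip
    C–B: parent, skip
visit A (parent –)
  visit J (parent A)
    J–A: parent, skip
No non-parent visited neighbor found — the graph is a forest.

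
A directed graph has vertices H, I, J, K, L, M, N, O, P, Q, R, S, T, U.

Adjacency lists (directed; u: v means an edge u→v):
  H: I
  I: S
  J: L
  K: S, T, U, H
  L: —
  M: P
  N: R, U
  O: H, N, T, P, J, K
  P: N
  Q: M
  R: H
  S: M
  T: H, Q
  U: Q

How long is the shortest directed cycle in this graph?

5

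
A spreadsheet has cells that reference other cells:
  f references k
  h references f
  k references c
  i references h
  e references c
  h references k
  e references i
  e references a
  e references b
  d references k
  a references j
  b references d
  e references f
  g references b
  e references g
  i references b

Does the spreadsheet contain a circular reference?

DFS with white/gray/black marking, starting from a:
a gray
  j gray
  j black
a black
g gray
  b gray
    d gray
      k gray
        c gray
        c black
      k black
    d black
  b black
g black
h gray
  h→k: k black — skip
  f gray
    f→k: k black — skip
  f black
h black
e gray
  e→c: c black — skip
  e→f: f black — skip
  i gray
    i→b: b black — skip
    i→h: h black — skip
  i black
  e→a: a black — skip
  e→g: g black — skip
  e→b: b black — skip
e black
Every edge goes to a white or black vertex — no back edge, so the graph is acyclic.

No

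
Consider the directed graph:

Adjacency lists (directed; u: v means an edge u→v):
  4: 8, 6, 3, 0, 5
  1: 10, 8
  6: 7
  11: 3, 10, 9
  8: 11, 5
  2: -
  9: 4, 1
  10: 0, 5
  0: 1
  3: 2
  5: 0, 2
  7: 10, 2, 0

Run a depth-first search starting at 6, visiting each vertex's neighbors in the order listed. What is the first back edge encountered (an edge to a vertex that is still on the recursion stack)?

1→10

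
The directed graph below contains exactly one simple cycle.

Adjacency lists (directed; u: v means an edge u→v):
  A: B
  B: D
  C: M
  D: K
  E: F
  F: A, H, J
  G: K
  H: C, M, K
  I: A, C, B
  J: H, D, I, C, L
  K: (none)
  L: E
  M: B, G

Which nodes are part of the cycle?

E, F, J, L

DFS with gray/black marking from E:
E gray
  F gray
    A gray
      B gray
        D gray
          K gray
          K black
        D black
      B black
    A black
    H gray
      C gray
        M gray
          M→B: B black — skip
          G gray
            G→K: K black — skip
          G black
        M black
      C black
      H→M: M black — skip
      H→K: K black — skip
    H black
    J gray
      J→H: H black — skip
      J→D: D black — skip
      I gray
        I→A: A black — skip
        I→C: C black — skip
        I→B: B black — skip
      I black
      J→C: C black — skip
      L gray
        L→E: E is gray → back edge
Back edge closes the cycle E → F → J → L → E; its vertices are {E, F, J, L}.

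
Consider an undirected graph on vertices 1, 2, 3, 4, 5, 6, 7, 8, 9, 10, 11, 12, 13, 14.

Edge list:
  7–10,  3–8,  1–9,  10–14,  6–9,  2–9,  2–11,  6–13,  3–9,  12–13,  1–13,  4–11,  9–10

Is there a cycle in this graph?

Yes

DFS, tracking each vertex's parent; an edge to a visited non-parent vertex closes a cycle.
Start from 1:
visit 1 (parent –)
  visit 13 (parent 1)
    visit 6 (parent 13)
      6–13: parent, skip
      visit 9 (parent 6)
        9–1: 1 visited and ≠ parent → cycle
Cycle: 1 – 13 – 6 – 9 – 1.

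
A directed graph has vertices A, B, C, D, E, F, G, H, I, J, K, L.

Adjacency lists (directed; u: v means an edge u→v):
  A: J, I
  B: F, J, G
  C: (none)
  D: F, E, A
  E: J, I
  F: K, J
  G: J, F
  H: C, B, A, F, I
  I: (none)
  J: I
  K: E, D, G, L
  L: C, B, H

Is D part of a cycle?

Yes

D is on a cycle iff D can reach itself via ≥1 edge.
D → F → K → D — yes.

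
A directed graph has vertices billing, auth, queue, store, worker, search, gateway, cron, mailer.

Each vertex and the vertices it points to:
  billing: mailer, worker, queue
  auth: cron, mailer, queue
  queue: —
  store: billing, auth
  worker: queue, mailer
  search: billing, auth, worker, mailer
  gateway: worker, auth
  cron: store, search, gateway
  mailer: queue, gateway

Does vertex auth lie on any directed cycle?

auth is on a cycle iff auth can reach itself via ≥1 edge.
auth → cron → store → auth — yes.

Yes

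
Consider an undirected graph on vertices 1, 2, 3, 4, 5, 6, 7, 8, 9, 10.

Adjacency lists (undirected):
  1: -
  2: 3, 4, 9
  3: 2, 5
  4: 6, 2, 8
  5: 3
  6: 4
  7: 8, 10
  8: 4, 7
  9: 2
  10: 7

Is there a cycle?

No

DFS, tracking each vertex's parent; an edge to a visited non-parent vertex closes a cycle.
Start from 10:
visit 10 (parent –)
  visit 7 (parent 10)
    visit 8 (parent 7)
      visit 4 (parent 8)
        visit 6 (parent 4)
          6–4: parent, skip
        visit 2 (parent 4)
          visit 3 (parent 2)
            3–2: parent, skip
            visit 5 (parent 3)
              5–3: parent, skip
          2–4: parent, skip
          visit 9 (parent 2)
            9–2: parent, skip
        4–8: parent, skip
      8–7: parent, skip
    7–10: parent, skip
visit 1 (parent –)
No non-parent visited neighbor found — the graph is a forest.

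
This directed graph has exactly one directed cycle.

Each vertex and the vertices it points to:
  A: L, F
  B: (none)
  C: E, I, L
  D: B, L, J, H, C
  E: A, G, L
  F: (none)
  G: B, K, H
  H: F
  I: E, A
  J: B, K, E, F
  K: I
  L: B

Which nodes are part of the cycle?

E, G, I, K

DFS with gray/black marking from K:
K gray
  I gray
    E gray
      A gray
        L gray
          B gray
          B black
        L black
        F gray
        F black
      A black
      G gray
        G→B: B black — skip
        G→K: K is gray → back edge
Back edge closes the cycle K → I → E → G → K; its vertices are {E, G, I, K}.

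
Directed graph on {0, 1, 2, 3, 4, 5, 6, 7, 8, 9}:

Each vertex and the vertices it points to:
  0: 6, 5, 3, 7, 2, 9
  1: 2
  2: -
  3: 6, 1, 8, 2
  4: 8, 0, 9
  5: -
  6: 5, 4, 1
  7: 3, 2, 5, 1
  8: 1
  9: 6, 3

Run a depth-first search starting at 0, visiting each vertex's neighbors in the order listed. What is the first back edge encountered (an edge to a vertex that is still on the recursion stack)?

DFS from 0 (visiting each vertex's neighbors in the order listed); mark gray on enter, black on exit:
0 gray
  6 gray
    5 gray
    5 black
    4 gray
      8 gray
        1 gray
          2 gray
          2 black
        1 black
      8 black
      4→0: 0 is gray → back edge
First back edge: 4 → 0.

4→0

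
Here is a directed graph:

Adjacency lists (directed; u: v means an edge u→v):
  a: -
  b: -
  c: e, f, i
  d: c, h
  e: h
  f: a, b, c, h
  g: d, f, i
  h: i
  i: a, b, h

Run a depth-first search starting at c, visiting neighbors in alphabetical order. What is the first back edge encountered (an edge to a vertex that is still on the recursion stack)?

i→h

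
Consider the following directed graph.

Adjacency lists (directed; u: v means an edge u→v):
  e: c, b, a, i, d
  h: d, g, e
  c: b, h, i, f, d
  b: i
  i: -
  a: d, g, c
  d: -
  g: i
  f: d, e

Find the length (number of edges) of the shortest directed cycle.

For each vertex v, BFS finds the shortest path from v back to v.
The shortest such closed walk is h → e → c → h, length 3.

3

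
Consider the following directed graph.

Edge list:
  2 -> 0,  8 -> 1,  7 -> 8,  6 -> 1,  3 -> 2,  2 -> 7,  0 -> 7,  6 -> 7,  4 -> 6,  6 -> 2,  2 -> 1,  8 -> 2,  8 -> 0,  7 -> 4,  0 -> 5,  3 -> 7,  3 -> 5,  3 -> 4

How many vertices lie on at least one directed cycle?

6

A vertex is on a directed cycle iff it belongs to a strongly connected component of size ≥ 2 (or has a self-loop).
The vertices on cycles are {0, 2, 4, 6, 7, 8} — 6 in total.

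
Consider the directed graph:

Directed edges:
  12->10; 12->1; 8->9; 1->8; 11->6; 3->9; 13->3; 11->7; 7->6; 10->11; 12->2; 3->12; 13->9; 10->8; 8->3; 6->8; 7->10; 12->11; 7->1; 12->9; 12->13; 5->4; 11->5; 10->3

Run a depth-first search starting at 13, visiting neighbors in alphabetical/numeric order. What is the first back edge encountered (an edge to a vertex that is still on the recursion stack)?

DFS from 13 (visiting neighbors in alphabetical/numeric order); mark gray on enter, black on exit:
13 gray
  3 gray
    9 gray
    9 black
    12 gray
      1 gray
        8 gray
          8→3: 3 is gray → back edge
First back edge: 8 → 3.

8→3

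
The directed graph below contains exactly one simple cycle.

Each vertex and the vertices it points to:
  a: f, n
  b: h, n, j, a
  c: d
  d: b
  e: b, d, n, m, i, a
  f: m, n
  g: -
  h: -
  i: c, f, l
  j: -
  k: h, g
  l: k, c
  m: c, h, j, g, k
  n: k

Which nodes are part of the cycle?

a, b, c, d, f, m

DFS with gray/black marking from d:
d gray
  b gray
    h gray
    h black
    n gray
      k gray
        k→h: h black — skip
        g gray
        g black
      k black
    n black
    j gray
    j black
    a gray
      f gray
        m gray
          c gray
            c→d: d is gray → back edge
Back edge closes the cycle d → b → a → f → m → c → d; its vertices are {a, b, c, d, f, m}.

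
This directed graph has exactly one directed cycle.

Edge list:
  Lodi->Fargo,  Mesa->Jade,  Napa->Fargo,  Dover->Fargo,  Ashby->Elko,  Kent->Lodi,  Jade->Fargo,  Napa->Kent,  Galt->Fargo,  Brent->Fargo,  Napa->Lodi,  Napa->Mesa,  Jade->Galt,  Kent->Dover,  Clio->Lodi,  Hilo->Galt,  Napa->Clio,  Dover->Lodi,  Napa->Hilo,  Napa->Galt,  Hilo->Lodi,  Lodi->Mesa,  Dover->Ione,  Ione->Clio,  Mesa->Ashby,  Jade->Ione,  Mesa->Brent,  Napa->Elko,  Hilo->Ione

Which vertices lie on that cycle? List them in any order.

DFS with gray/black marking from Mesa:
Mesa gray
  Jade gray
    Galt gray
      Fargo gray
      Fargo black
    Galt black
    Jade→Fargo: Fargo black — skip
    Ione gray
      Clio gray
        Lodi gray
          Lodi→Fargo: Fargo black — skip
          Lodi→Mesa: Mesa is gray → back edge
Back edge closes the cycle Mesa → Jade → Ione → Clio → Lodi → Mesa; its vertices are {Clio, Ione, Jade, Lodi, Mesa}.

Clio, Ione, Jade, Lodi, Mesa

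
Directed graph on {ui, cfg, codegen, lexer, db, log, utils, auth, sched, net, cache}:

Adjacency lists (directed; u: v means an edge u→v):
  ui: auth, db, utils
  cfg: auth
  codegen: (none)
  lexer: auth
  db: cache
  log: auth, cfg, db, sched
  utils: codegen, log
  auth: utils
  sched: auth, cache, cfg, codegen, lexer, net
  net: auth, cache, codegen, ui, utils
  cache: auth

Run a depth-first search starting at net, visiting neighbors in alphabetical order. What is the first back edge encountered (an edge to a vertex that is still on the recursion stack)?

log→auth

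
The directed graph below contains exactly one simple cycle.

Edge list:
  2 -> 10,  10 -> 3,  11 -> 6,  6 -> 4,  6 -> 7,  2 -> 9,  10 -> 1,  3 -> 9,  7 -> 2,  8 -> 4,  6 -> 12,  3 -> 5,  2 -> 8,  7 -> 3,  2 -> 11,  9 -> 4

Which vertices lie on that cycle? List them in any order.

2, 6, 7, 11

DFS with gray/black marking from 6:
6 gray
  7 gray
    3 gray
      9 gray
        4 gray
        4 black
      9 black
      5 gray
      5 black
    3 black
    2 gray
      2→9: 9 black — skip
      10 gray
        1 gray
        1 black
        10→3: 3 black — skip
      10 black
      8 gray
        8→4: 4 black — skip
      8 black
      11 gray
        11→6: 6 is gray → back edge
Back edge closes the cycle 6 → 7 → 2 → 11 → 6; its vertices are {2, 6, 7, 11}.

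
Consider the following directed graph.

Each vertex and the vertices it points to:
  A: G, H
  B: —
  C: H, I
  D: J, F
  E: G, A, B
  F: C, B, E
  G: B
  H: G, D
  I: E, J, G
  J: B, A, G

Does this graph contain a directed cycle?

Yes

DFS with white/gray/black marking, starting from E:
E gray
  G gray
    B gray
    B black
  G black
  A gray
    A→G: G black — skip
    H gray
      H→G: G black — skip
      D gray
        J gray
          J→B: B black — skip
          J→A: A is gray → back edge
Back edge found, so a cycle exists: A → H → D → J → A.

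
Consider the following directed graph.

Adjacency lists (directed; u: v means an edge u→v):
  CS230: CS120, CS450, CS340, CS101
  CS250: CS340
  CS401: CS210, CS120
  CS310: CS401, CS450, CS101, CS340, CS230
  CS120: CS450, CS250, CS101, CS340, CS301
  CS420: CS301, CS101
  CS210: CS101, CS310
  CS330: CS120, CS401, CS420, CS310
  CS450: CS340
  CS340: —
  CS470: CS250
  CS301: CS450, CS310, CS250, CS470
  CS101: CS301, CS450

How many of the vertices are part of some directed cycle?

7

A vertex is on a directed cycle iff it belongs to a strongly connected component of size ≥ 2 (or has a self-loop).
The vertices on cycles are {CS101, CS120, CS210, CS230, CS301, CS310, CS401} — 7 in total.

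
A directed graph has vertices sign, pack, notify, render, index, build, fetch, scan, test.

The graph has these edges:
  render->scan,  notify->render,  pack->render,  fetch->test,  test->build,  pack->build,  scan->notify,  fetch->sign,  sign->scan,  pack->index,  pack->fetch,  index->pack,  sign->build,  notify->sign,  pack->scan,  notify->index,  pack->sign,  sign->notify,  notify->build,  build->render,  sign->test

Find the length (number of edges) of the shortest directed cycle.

For each vertex v, BFS finds the shortest path from v back to v.
The shortest such closed walk is pack → index → pack, length 2.

2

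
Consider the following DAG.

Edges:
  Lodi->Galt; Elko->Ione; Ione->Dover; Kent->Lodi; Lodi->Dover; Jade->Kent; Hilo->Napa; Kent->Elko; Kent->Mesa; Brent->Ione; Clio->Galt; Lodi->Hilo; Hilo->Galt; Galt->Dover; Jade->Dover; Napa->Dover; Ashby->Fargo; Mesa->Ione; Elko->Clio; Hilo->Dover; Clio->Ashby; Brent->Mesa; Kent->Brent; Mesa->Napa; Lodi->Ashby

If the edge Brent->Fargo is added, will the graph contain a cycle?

Adding Brent→Fargo creates a cycle iff Fargo can already reach Brent.
Explore from Fargo: no path reaches Brent. The graph stays acyclic.

No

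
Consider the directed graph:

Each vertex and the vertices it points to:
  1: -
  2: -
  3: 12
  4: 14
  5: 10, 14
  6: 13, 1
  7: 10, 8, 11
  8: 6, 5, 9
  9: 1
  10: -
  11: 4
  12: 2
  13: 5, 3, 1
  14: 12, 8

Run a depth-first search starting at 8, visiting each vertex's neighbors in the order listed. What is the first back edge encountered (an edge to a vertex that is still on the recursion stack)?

DFS from 8 (visiting each vertex's neighbors in the order listed); mark gray on enter, black on exit:
8 gray
  6 gray
    13 gray
      5 gray
        10 gray
        10 black
        14 gray
          12 gray
            2 gray
            2 black
          12 black
          14→8: 8 is gray → back edge
First back edge: 14 → 8.

14→8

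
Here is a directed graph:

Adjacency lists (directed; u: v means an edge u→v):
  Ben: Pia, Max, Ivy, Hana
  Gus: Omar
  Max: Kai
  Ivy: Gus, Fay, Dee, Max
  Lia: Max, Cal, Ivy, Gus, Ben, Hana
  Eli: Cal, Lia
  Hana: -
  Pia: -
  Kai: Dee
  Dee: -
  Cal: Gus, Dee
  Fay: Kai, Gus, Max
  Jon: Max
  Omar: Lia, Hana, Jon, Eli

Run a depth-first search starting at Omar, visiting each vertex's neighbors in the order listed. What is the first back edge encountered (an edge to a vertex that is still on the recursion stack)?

DFS from Omar (visiting each vertex's neighbors in the order listed); mark gray on enter, black on exit:
Omar gray
  Lia gray
    Max gray
      Kai gray
        Dee gray
        Dee black
      Kai black
    Max black
    Cal gray
      Gus gray
        Gus→Omar: Omar is gray → back edge
First back edge: Gus → Omar.

Gus→Omar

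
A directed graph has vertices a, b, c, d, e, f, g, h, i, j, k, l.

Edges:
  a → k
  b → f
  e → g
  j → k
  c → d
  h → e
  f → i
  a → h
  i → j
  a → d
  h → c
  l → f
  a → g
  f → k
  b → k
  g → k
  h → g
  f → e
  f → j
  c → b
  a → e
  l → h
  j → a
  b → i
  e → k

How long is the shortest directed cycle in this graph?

6

For each vertex v, BFS finds the shortest path from v back to v.
The shortest such closed walk is h → c → b → i → j → a → h, length 6.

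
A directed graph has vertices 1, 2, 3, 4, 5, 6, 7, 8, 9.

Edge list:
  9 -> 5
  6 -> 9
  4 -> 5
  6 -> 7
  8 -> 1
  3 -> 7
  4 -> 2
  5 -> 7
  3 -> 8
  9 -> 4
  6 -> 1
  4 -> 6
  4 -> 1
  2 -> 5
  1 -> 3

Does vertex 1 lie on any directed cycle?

Yes

1 is on a cycle iff 1 can reach itself via ≥1 edge.
1 → 3 → 8 → 1 — yes.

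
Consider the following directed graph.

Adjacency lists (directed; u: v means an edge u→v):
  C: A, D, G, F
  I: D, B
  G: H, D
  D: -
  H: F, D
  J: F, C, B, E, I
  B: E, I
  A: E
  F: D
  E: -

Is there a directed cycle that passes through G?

No

G lies on a cycle iff there is a path from G back to itself.
Exploring from G, it never reaches itself; equivalently, its strongly connected component is a singleton.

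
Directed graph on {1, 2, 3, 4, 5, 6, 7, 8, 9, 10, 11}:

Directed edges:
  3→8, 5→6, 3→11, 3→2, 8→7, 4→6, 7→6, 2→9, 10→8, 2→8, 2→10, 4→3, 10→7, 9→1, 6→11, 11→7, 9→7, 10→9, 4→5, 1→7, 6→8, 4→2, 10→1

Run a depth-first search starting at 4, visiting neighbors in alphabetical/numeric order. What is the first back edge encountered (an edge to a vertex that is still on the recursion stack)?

6→8

DFS from 4 (visiting neighbors in alphabetical/numeric order); mark gray on enter, black on exit:
4 gray
  2 gray
    8 gray
      7 gray
        6 gray
          6→8: 8 is gray → back edge
First back edge: 6 → 8.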